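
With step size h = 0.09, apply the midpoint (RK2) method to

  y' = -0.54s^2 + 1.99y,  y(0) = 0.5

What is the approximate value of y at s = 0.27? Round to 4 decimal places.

0.8497

Midpoint: k1 = f(s_n, y_n); k2 = f(s_n + h/2, y_n + (h/2)·k1); y_{n+1} = y_n + h·k2.
s=0.000000, y=0.500000:
  k1 = f(0.000000, 0.500000) = 0.995000
  k2 = f(0.045000, 0.544775) = 1.083009
  y ← 0.500000 + 0.09·1.083009 = 0.597471
s=0.090000, y=0.597471:
  k1 = f(0.090000, 0.597471) = 1.184593
  k2 = f(0.135000, 0.650777) = 1.285206
  y ← 0.597471 + 0.09·1.285206 = 0.713139
s=0.180000, y=0.713139:
  k1 = f(0.180000, 0.713139) = 1.401651
  k2 = f(0.225000, 0.776214) = 1.517328
  y ← 0.713139 + 0.09·1.517328 = 0.849699
y(0.27) ≈ 0.8497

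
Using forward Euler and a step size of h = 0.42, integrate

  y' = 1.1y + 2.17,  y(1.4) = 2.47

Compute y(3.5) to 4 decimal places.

27.7020

Euler: y_{n+1} = y_n + h·f(x_n, y_n).
x=1.400000, y=2.470000: f=4.887000 → y ← 2.470000 + 0.42·4.887000 = 4.522540
x=1.820000, y=4.522540: f=7.144794 → y ← 4.522540 + 0.42·7.144794 = 7.523353
x=2.240000, y=7.523353: f=10.445689 → y ← 7.523353 + 0.42·10.445689 = 11.910543
x=2.660000, y=11.910543: f=15.271597 → y ← 11.910543 + 0.42·15.271597 = 18.324614
x=3.080000, y=18.324614: f=22.327075 → y ← 18.324614 + 0.42·22.327075 = 27.701985
y(3.5) ≈ 27.7020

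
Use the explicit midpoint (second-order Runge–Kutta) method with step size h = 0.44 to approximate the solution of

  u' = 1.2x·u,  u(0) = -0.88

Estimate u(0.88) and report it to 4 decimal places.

-1.3643

Midpoint: k1 = f(x_n, u_n); k2 = f(x_n + h/2, u_n + (h/2)·k1); u_{n+1} = u_n + h·k2.
x=0.000000, u=-0.880000:
  k1 = f(0.000000, -0.880000) = 0.000000
  k2 = f(0.220000, -0.880000) = -0.232320
  u ← -0.880000 + 0.44·(-0.232320) = -0.982221
x=0.440000, u=-0.982221:
  k1 = f(0.440000, -0.982221) = -0.518613
  k2 = f(0.660000, -1.096316) = -0.868282
  u ← -0.982221 + 0.44·(-0.868282) = -1.364265
u(0.88) ≈ -1.3643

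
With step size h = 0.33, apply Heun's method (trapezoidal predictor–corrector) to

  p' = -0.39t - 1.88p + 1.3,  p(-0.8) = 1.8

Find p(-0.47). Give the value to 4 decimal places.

Heun: k1 = f(t_n, p_n); k2 = f(t_n + h, p_n + h·k1); p_{n+1} = p_n + (h/2)·(k1 + k2).
t=-0.800000, p=1.800000:
  k1 = f(-0.800000, 1.800000) = -1.772000
  k2 = f(-0.470000, 1.215240) = -0.801351
  p ← 1.800000 + (0.33/2)·(-1.772000 + (-0.801351)) = 1.375397
p(-0.47) ≈ 1.3754

1.3754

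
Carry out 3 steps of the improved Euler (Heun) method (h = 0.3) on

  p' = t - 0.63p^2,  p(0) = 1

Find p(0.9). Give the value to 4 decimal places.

Heun: k1 = f(t_n, p_n); k2 = f(t_n + h, p_n + h·k1); p_{n+1} = p_n + (h/2)·(k1 + k2).
t=0.000000, p=1.000000:
  k1 = f(0.000000, 1.000000) = -0.630000
  k2 = f(0.300000, 0.811000) = -0.114364
  p ← 1.000000 + (0.3/2)·(-0.630000 + (-0.114364)) = 0.888345
t=0.300000, p=0.888345:
  k1 = f(0.300000, 0.888345) = -0.197169
  k2 = f(0.600000, 0.829195) = 0.166835
  p ← 0.888345 + (0.3/2)·(-0.197169 + 0.166835) = 0.883795
t=0.600000, p=0.883795:
  k1 = f(0.600000, 0.883795) = 0.107911
  k2 = f(0.900000, 0.916168) = 0.371200
  p ← 0.883795 + (0.3/2)·(0.107911 + 0.371200) = 0.955662
p(0.9) ≈ 0.9557

0.9557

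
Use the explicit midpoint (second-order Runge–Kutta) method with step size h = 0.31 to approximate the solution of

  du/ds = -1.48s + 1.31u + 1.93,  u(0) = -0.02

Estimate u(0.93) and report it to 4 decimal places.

Midpoint: k1 = f(s_n, u_n); k2 = f(s_n + h/2, u_n + (h/2)·k1); u_{n+1} = u_n + h·k2.
s=0.000000, u=-0.020000:
  k1 = f(0.000000, -0.020000) = 1.903800
  k2 = f(0.155000, 0.275089) = 2.060967
  u ← -0.020000 + 0.31·2.060967 = 0.618900
s=0.310000, u=0.618900:
  k1 = f(0.310000, 0.618900) = 2.281959
  k2 = f(0.465000, 0.972603) = 2.515910
  u ← 0.618900 + 0.31·2.515910 = 1.398832
s=0.620000, u=1.398832:
  k1 = f(0.620000, 1.398832) = 2.844870
  k2 = f(0.775000, 1.839787) = 3.193120
  u ← 1.398832 + 0.31·3.193120 = 2.388699
u(0.93) ≈ 2.3887

2.3887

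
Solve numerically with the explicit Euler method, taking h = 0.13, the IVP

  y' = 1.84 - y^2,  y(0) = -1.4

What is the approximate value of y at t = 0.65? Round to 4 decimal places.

-1.5621

Euler: y_{n+1} = y_n + h·f(t_n, y_n).
t=0.000000, y=-1.400000: f=-0.120000 → y ← -1.400000 + 0.13·(-0.120000) = -1.415600
t=0.130000, y=-1.415600: f=-0.163923 → y ← -1.415600 + 0.13·(-0.163923) = -1.436910
t=0.260000, y=-1.436910: f=-0.224710 → y ← -1.436910 + 0.13·(-0.224710) = -1.466122
t=0.390000, y=-1.466122: f=-0.309515 → y ← -1.466122 + 0.13·(-0.309515) = -1.506359
t=0.520000, y=-1.506359: f=-0.429118 → y ← -1.506359 + 0.13·(-0.429118) = -1.562145
y(0.65) ≈ -1.5621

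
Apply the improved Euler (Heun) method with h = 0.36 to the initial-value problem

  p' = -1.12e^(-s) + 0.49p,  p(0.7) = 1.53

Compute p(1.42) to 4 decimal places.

1.8192

Heun: k1 = f(s_n, p_n); k2 = f(s_n + h, p_n + h·k1); p_{n+1} = p_n + (h/2)·(k1 + k2).
s=0.700000, p=1.530000:
  k1 = f(0.700000, 1.530000) = 0.193524
  k2 = f(1.060000, 1.599669) = 0.395807
  p ← 1.530000 + (0.36/2)·(0.193524 + 0.395807) = 1.636080
s=1.060000, p=1.636080:
  k1 = f(1.060000, 1.636080) = 0.413649
  k2 = f(1.420000, 1.784993) = 0.603927
  p ← 1.636080 + (0.36/2)·(0.413649 + 0.603927) = 1.819243
p(1.42) ≈ 1.8192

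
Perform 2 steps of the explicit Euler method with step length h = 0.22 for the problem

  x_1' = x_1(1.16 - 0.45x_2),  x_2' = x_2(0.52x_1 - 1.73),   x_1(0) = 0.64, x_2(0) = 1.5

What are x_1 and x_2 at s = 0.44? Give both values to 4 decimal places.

Euler on (x_1,x_2): x_1_{n+1} = x_1_n + h·x_1', x_2_{n+1} = x_2_n + h·x_2'.
0.000000: (0.640000, 1.500000); f=(0.310400, -2.095800) → (0.708288, 1.038924)
0.220000: (0.708288, 1.038924); f=(0.490478, -1.414693) → (0.816193, 0.727692)
(x_1(0.44), x_2(0.44)) ≈ (0.8162, 0.7277)

0.8162, 0.7277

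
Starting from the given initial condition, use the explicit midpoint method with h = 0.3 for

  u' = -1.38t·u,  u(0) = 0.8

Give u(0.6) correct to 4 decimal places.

0.6192

Midpoint: k1 = f(t_n, u_n); k2 = f(t_n + h/2, u_n + (h/2)·k1); u_{n+1} = u_n + h·k2.
t=0.000000, u=0.800000:
  k1 = f(0.000000, 0.800000) = 0.000000
  k2 = f(0.150000, 0.800000) = -0.165600
  u ← 0.800000 + 0.3·(-0.165600) = 0.750320
t=0.300000, u=0.750320:
  k1 = f(0.300000, 0.750320) = -0.310632
  k2 = f(0.450000, 0.703725) = -0.437013
  u ← 0.750320 + 0.3·(-0.437013) = 0.619216
u(0.6) ≈ 0.6192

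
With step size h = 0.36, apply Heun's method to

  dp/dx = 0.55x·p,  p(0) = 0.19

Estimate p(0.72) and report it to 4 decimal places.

0.2188

Heun: k1 = f(x_n, p_n); k2 = f(x_n + h, p_n + h·k1); p_{n+1} = p_n + (h/2)·(k1 + k2).
x=0.000000, p=0.190000:
  k1 = f(0.000000, 0.190000) = 0.000000
  k2 = f(0.360000, 0.190000) = 0.037620
  p ← 0.190000 + (0.36/2)·(0.000000 + 0.037620) = 0.196772
x=0.360000, p=0.196772:
  k1 = f(0.360000, 0.196772) = 0.038961
  k2 = f(0.720000, 0.210797) = 0.083476
  p ← 0.196772 + (0.36/2)·(0.038961 + 0.083476) = 0.218810
p(0.72) ≈ 0.2188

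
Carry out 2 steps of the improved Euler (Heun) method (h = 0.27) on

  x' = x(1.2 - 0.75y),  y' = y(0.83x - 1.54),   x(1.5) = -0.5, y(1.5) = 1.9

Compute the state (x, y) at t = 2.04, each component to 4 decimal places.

Heun on (x,y): k1 = f(t_n, state_n); k2 = f(t_n + h, state_n + h·k1); state_{n+1} = state_n + (h/2)·(k1 + k2).
1.500000: (-0.500000, 1.900000)
  k1 = (0.112500, -3.714500)
  predictor → (-0.469625, 0.897085)
  k2 = (-0.247580, -1.731185)
  → (-0.518236, 1.164833)
1.770000: (-0.518236, 1.164833)
  k1 = (-0.169139, -2.294878)
  predictor → (-0.563903, 0.545215)
  k2 = (-0.446097, -1.094814)
  → (-0.601293, 0.707224)
(x(2.04), y(2.04)) ≈ (-0.6013, 0.7072)

-0.6013, 0.7072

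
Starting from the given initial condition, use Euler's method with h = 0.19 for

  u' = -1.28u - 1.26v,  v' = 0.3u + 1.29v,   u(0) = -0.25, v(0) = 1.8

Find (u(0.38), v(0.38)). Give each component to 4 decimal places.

-1.0024, 2.7374

Euler on (u,v): u_{n+1} = u_n + h·u', v_{n+1} = v_n + h·v'.
0.000000: (-0.250000, 1.800000); f=(-1.948000, 2.247000) → (-0.620120, 2.226930)
0.190000: (-0.620120, 2.226930); f=(-2.012178, 2.686704) → (-1.002434, 2.737404)
(u(0.38), v(0.38)) ≈ (-1.0024, 2.7374)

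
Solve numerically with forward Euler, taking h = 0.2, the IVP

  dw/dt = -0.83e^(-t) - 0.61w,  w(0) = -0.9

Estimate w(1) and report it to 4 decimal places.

-0.9006

Euler: w_{n+1} = w_n + h·f(t_n, w_n).
t=0.000000, w=-0.900000: f=-0.281000 → w ← -0.900000 + 0.2·(-0.281000) = -0.956200
t=0.200000, w=-0.956200: f=-0.096265 → w ← -0.956200 + 0.2·(-0.096265) = -0.975453
t=0.400000, w=-0.975453: f=0.038661 → w ← -0.975453 + 0.2·0.038661 = -0.967721
t=0.600000, w=-0.967721: f=0.134796 → w ← -0.967721 + 0.2·0.134796 = -0.940762
t=0.800000, w=-0.940762: f=0.200922 → w ← -0.940762 + 0.2·0.200922 = -0.900577
w(1) ≈ -0.9006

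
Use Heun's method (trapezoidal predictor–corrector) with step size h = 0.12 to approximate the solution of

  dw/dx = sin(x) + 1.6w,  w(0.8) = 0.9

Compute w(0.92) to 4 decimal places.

1.1884

Heun: k1 = f(x_n, w_n); k2 = f(x_n + h, w_n + h·k1); w_{n+1} = w_n + (h/2)·(k1 + k2).
x=0.800000, w=0.900000:
  k1 = f(0.800000, 0.900000) = 2.157356
  k2 = f(0.920000, 1.158883) = 2.649814
  w ← 0.900000 + (0.12/2)·(2.157356 + 2.649814) = 1.188430
w(0.92) ≈ 1.1884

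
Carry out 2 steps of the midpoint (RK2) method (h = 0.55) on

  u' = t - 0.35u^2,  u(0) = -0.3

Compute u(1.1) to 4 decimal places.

0.2866

Midpoint: k1 = f(t_n, u_n); k2 = f(t_n + h/2, u_n + (h/2)·k1); u_{n+1} = u_n + h·k2.
t=0.000000, u=-0.300000:
  k1 = f(0.000000, -0.300000) = -0.031500
  k2 = f(0.275000, -0.308663) = 0.241655
  u ← -0.300000 + 0.55·0.241655 = -0.167090
t=0.550000, u=-0.167090:
  k1 = f(0.550000, -0.167090) = 0.540228
  k2 = f(0.825000, -0.018527) = 0.824880
  u ← -0.167090 + 0.55·0.824880 = 0.286594
u(1.1) ≈ 0.2866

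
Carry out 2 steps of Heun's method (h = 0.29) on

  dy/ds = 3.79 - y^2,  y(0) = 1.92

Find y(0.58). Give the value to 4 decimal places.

Heun: k1 = f(s_n, y_n); k2 = f(s_n + h, y_n + h·k1); y_{n+1} = y_n + (h/2)·(k1 + k2).
s=0.000000, y=1.920000:
  k1 = f(0.000000, 1.920000) = 0.103600
  k2 = f(0.290000, 1.950044) = -0.012672
  y ← 1.920000 + (0.29/2)·(0.103600 + (-0.012672)) = 1.933185
s=0.290000, y=1.933185:
  k1 = f(0.290000, 1.933185) = 0.052797
  k2 = f(0.580000, 1.948496) = -0.006636
  y ← 1.933185 + (0.29/2)·(0.052797 + (-0.006636)) = 1.939878
y(0.58) ≈ 1.9399

1.9399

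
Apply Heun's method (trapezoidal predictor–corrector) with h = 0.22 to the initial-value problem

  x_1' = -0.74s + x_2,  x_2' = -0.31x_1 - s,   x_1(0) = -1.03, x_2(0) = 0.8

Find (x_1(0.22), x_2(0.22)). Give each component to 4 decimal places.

-0.8642, 0.8400

Heun on (x_1,x_2): k1 = f(s_n, state_n); k2 = f(s_n + h, state_n + h·k1); state_{n+1} = state_n + (h/2)·(k1 + k2).
0.000000: (-1.030000, 0.800000)
  k1 = (0.800000, 0.319300)
  predictor → (-0.854000, 0.870246)
  k2 = (0.707446, 0.044740)
  → (-0.864181, 0.840044)
(x_1(0.22), x_2(0.22)) ≈ (-0.8642, 0.8400)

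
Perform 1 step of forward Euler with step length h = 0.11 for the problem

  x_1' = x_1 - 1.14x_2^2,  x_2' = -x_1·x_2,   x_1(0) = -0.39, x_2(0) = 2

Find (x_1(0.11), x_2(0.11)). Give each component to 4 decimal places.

-0.9345, 2.0858

Euler on (x_1,x_2): x_1_{n+1} = x_1_n + h·x_1', x_2_{n+1} = x_2_n + h·x_2'.
0.000000: (-0.390000, 2.000000); f=(-4.950000, 0.780000) → (-0.934500, 2.085800)
(x_1(0.11), x_2(0.11)) ≈ (-0.9345, 2.0858)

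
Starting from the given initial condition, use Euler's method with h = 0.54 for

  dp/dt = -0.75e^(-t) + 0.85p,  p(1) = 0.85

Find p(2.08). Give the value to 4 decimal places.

1.5052

Euler: p_{n+1} = p_n + h·f(t_n, p_n).
t=1.000000, p=0.850000: f=0.446590 → p ← 0.850000 + 0.54·0.446590 = 1.091159
t=1.540000, p=1.091159: f=0.766699 → p ← 1.091159 + 0.54·0.766699 = 1.505176
p(2.08) ≈ 1.5052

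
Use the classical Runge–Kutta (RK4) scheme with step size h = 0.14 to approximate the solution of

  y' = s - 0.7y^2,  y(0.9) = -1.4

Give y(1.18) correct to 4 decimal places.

-1.5299

RK4: k1 = f(s_n, y_n); k2 = f(s_n + h/2, y_n + (h/2)·k1); k3 = f(s_n + h/2, y_n + (h/2)·k2); k4 = f(s_n + h, y_n + h·k3); y_{n+1} = y_n + (h/6)·(k1 + 2k2 + 2k3 + k4).
s=0.900000, y=-1.400000:
  k1 = f(0.900000, -1.400000) = -0.472000
  k2 = f(0.970000, -1.433040) = -0.467523
  k3 = f(0.970000, -1.432727) = -0.466894
  k4 = f(1.040000, -1.465365) = -0.463106
  y ← -1.400000 + (0.14/6)·(k1 + 2k2 + 2k3 + k4) = -1.465425
s=1.040000, y=-1.465425:
  k1 = f(1.040000, -1.465425) = -0.463230
  k2 = f(1.110000, -1.497851) = -0.460491
  k3 = f(1.110000, -1.497660) = -0.460089
  k4 = f(1.180000, -1.529838) = -0.458282
  y ← -1.465425 + (0.14/6)·(k1 + 2k2 + 2k3 + k4) = -1.529888
y(1.18) ≈ -1.5299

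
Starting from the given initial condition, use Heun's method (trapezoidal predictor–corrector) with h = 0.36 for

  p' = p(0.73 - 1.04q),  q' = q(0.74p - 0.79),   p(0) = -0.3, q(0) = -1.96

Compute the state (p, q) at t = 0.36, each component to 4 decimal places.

-0.6679, -1.3264

Heun on (p,q): k1 = f(t_n, state_n); k2 = f(t_n + h, state_n + h·k1); state_{n+1} = state_n + (h/2)·(k1 + k2).
0.000000: (-0.300000, -1.960000)
  k1 = (-0.830520, 1.983520)
  predictor → (-0.598987, -1.245933)
  k2 = (-1.213410, 1.536547)
  → (-0.667907, -1.326388)
(p(0.36), q(0.36)) ≈ (-0.6679, -1.3264)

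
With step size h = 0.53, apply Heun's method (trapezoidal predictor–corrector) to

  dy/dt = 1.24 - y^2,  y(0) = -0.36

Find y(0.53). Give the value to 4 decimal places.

0.2490

Heun: k1 = f(t_n, y_n); k2 = f(t_n + h, y_n + h·k1); y_{n+1} = y_n + (h/2)·(k1 + k2).
t=0.000000, y=-0.360000:
  k1 = f(0.000000, -0.360000) = 1.110400
  k2 = f(0.530000, 0.228512) = 1.187782
  y ← -0.360000 + (0.53/2)·(1.110400 + 1.187782) = 0.249018
y(0.53) ≈ 0.2490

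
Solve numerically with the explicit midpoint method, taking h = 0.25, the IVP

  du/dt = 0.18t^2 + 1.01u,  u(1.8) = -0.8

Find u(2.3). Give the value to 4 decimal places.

Midpoint: k1 = f(t_n, u_n); k2 = f(t_n + h/2, u_n + (h/2)·k1); u_{n+1} = u_n + h·k2.
t=1.800000, u=-0.800000:
  k1 = f(1.800000, -0.800000) = -0.224800
  k2 = f(1.925000, -0.828100) = -0.169369
  u ← -0.800000 + 0.25·(-0.169369) = -0.842342
t=2.050000, u=-0.842342:
  k1 = f(2.050000, -0.842342) = -0.094316
  k2 = f(2.175000, -0.854132) = -0.011160
  u ← -0.842342 + 0.25·(-0.011160) = -0.845132
u(2.3) ≈ -0.8451

-0.8451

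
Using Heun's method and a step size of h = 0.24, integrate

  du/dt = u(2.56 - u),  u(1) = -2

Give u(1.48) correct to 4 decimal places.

Heun: k1 = f(t_n, u_n); k2 = f(t_n + h, u_n + h·k1); u_{n+1} = u_n + (h/2)·(k1 + k2).
t=1.000000, u=-2.000000:
  k1 = f(1.000000, -2.000000) = -9.120000
  k2 = f(1.240000, -4.188800) = -28.269373
  u ← -2.000000 + (0.24/2)·(-9.120000 + (-28.269373)) = -6.486725
t=1.240000, u=-6.486725:
  k1 = f(1.240000, -6.486725) = -58.683614
  k2 = f(1.480000, -20.570792) = -475.818722
  u ← -6.486725 + (0.24/2)·(-58.683614 + (-475.818722)) = -70.627005
u(1.48) ≈ -70.6270

-70.6270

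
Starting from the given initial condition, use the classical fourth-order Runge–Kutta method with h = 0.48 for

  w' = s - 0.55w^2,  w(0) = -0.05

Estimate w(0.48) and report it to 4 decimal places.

0.0647

RK4: k1 = f(s_n, w_n); k2 = f(s_n + h/2, w_n + (h/2)·k1); k3 = f(s_n + h/2, w_n + (h/2)·k2); k4 = f(s_n + h, w_n + h·k3); w_{n+1} = w_n + (h/6)·(k1 + 2k2 + 2k3 + k4).
s=0.000000, w=-0.050000:
  k1 = f(0.000000, -0.050000) = -0.001375
  k2 = f(0.240000, -0.050330) = 0.238607
  k3 = f(0.240000, 0.007266) = 0.239971
  k4 = f(0.480000, 0.065186) = 0.477663
  w ← -0.050000 + (0.48/6)·(k1 + 2k2 + 2k3 + k4) = 0.064675
w(0.48) ≈ 0.0647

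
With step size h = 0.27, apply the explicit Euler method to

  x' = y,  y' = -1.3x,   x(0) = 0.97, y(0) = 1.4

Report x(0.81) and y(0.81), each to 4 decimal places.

Euler on (x,y): x_{n+1} = x_n + h·x', y_{n+1} = y_n + h·y'.
0.000000: (0.970000, 1.400000); f=(1.400000, -1.261000) → (1.348000, 1.059530)
0.270000: (1.348000, 1.059530); f=(1.059530, -1.752400) → (1.634073, 0.586382)
0.540000: (1.634073, 0.586382); f=(0.586382, -2.124295) → (1.792396, 0.012822)
(x(0.81), y(0.81)) ≈ (1.7924, 0.0128)

1.7924, 0.0128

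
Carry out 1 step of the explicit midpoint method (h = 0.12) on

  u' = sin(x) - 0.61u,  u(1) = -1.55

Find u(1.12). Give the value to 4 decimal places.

Midpoint: k1 = f(x_n, u_n); k2 = f(x_n + h/2, u_n + (h/2)·k1); u_{n+1} = u_n + h·k2.
x=1.000000, u=-1.550000:
  k1 = f(1.000000, -1.550000) = 1.786971
  k2 = f(1.060000, -1.442782) = 1.752452
  u ← -1.550000 + 0.12·1.752452 = -1.339706
u(1.12) ≈ -1.3397

-1.3397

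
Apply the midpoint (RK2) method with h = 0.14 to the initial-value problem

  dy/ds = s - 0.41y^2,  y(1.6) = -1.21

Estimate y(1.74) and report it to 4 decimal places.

Midpoint: k1 = f(s_n, y_n); k2 = f(s_n + h/2, y_n + (h/2)·k1); y_{n+1} = y_n + h·k2.
s=1.600000, y=-1.210000:
  k1 = f(1.600000, -1.210000) = 0.999719
  k2 = f(1.670000, -1.140020) = 1.137146
  y ← -1.210000 + 0.14·1.137146 = -1.050800
y(1.74) ≈ -1.0508

-1.0508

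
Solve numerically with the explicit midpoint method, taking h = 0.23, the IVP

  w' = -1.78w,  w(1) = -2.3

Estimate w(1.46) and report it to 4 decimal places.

Midpoint: k1 = f(t_n, w_n); k2 = f(t_n + h/2, w_n + (h/2)·k1); w_{n+1} = w_n + h·k2.
t=1.000000, w=-2.300000:
  k1 = f(1.000000, -2.300000) = 4.094000
  k2 = f(1.115000, -1.829190) = 3.255958
  w ← -2.300000 + 0.23·3.255958 = -1.551130
t=1.230000, w=-1.551130:
  k1 = f(1.230000, -1.551130) = 2.761011
  k2 = f(1.345000, -1.233613) = 2.195832
  w ← -1.551130 + 0.23·2.195832 = -1.046088
w(1.46) ≈ -1.0461

-1.0461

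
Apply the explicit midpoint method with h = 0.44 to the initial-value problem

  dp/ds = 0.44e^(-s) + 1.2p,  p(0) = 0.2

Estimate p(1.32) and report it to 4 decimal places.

1.8086

Midpoint: k1 = f(s_n, p_n); k2 = f(s_n + h/2, p_n + (h/2)·k1); p_{n+1} = p_n + h·k2.
s=0.000000, p=0.200000:
  k1 = f(0.000000, 0.200000) = 0.680000
  k2 = f(0.220000, 0.349600) = 0.772628
  p ← 0.200000 + 0.44·0.772628 = 0.539956
s=0.440000, p=0.539956:
  k1 = f(0.440000, 0.539956) = 0.931324
  k2 = f(0.660000, 0.744848) = 1.121232
  p ← 0.539956 + 0.44·1.121232 = 1.033298
s=0.880000, p=1.033298:
  k1 = f(0.880000, 1.033298) = 1.422463
  k2 = f(1.100000, 1.346240) = 1.761952
  p ← 1.033298 + 0.44·1.761952 = 1.808557
p(1.32) ≈ 1.8086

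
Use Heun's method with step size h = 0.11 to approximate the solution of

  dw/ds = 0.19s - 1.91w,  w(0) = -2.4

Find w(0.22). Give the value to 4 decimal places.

-1.5782

Heun: k1 = f(s_n, w_n); k2 = f(s_n + h, w_n + h·k1); w_{n+1} = w_n + (h/2)·(k1 + k2).
s=0.000000, w=-2.400000:
  k1 = f(0.000000, -2.400000) = 4.584000
  k2 = f(0.110000, -1.895760) = 3.641802
  w ← -2.400000 + (0.11/2)·(4.584000 + 3.641802) = -1.947581
s=0.110000, w=-1.947581:
  k1 = f(0.110000, -1.947581) = 3.740780
  k2 = f(0.220000, -1.536095) = 2.975742
  w ← -1.947581 + (0.11/2)·(3.740780 + 2.975742) = -1.578172
w(0.22) ≈ -1.5782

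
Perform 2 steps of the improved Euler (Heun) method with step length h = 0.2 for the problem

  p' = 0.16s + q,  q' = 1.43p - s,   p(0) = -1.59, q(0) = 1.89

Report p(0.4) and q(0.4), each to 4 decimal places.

-0.9907, 1.0935

Heun on (p,q): k1 = f(s_n, state_n); k2 = f(s_n + h, state_n + h·k1); state_{n+1} = state_n + (h/2)·(k1 + k2).
0.000000: (-1.590000, 1.890000)
  k1 = (1.890000, -2.273700)
  predictor → (-1.212000, 1.435260)
  k2 = (1.467260, -1.933160)
  → (-1.254274, 1.469314)
0.200000: (-1.254274, 1.469314)
  k1 = (1.501314, -1.993612)
  predictor → (-0.954011, 1.070592)
  k2 = (1.134592, -1.764236)
  → (-0.990683, 1.093529)
(p(0.4), q(0.4)) ≈ (-0.9907, 1.0935)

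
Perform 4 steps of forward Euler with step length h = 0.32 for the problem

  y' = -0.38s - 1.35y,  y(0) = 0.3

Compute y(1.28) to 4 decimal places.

Euler: y_{n+1} = y_n + h·f(s_n, y_n).
s=0.000000, y=0.300000: f=-0.405000 → y ← 0.300000 + 0.32·(-0.405000) = 0.170400
s=0.320000, y=0.170400: f=-0.351640 → y ← 0.170400 + 0.32·(-0.351640) = 0.057875
s=0.640000, y=0.057875: f=-0.321332 → y ← 0.057875 + 0.32·(-0.321332) = -0.044951
s=0.960000, y=-0.044951: f=-0.304116 → y ← -0.044951 + 0.32·(-0.304116) = -0.142268
y(1.28) ≈ -0.1423

-0.1423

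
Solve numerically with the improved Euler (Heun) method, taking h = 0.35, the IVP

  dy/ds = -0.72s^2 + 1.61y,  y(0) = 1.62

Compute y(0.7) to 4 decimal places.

Heun: k1 = f(s_n, y_n); k2 = f(s_n + h, y_n + h·k1); y_{n+1} = y_n + (h/2)·(k1 + k2).
s=0.000000, y=1.620000:
  k1 = f(0.000000, 1.620000) = 2.608200
  k2 = f(0.350000, 2.532870) = 3.989721
  y ← 1.620000 + (0.35/2)·(2.608200 + 3.989721) = 2.774636
s=0.350000, y=2.774636:
  k1 = f(0.350000, 2.774636) = 4.378964
  k2 = f(0.700000, 4.307274) = 6.581910
  y ← 2.774636 + (0.35/2)·(4.378964 + 6.581910) = 4.692789
y(0.7) ≈ 4.6928

4.6928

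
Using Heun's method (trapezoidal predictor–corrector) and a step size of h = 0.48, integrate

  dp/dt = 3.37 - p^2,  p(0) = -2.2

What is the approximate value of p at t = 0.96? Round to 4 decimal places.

Heun: k1 = f(t_n, p_n); k2 = f(t_n + h, p_n + h·k1); p_{n+1} = p_n + (h/2)·(k1 + k2).
t=0.000000, p=-2.200000:
  k1 = f(0.000000, -2.200000) = -1.470000
  k2 = f(0.480000, -2.905600) = -5.072511
  p ← -2.200000 + (0.48/2)·(-1.470000 + (-5.072511)) = -3.770203
t=0.480000, p=-3.770203:
  k1 = f(0.480000, -3.770203) = -10.844429
  k2 = f(0.960000, -8.975528) = -77.190111
  p ← -3.770203 + (0.48/2)·(-10.844429 + (-77.190111)) = -24.898492
p(0.96) ≈ -24.8985

-24.8985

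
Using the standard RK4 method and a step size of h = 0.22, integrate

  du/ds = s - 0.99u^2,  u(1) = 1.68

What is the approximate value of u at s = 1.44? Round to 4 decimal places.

RK4: k1 = f(s_n, u_n); k2 = f(s_n + h/2, u_n + (h/2)·k1); k3 = f(s_n + h/2, u_n + (h/2)·k2); k4 = f(s_n + h, u_n + h·k3); u_{n+1} = u_n + (h/6)·(k1 + 2k2 + 2k3 + k4).
s=1.000000, u=1.680000:
  k1 = f(1.000000, 1.680000) = -1.794176
  k2 = f(1.110000, 1.482641) = -1.066241
  k3 = f(1.110000, 1.562713) = -1.307653
  k4 = f(1.220000, 1.392316) = -0.699160
  u ← 1.680000 + (0.22/6)·(k1 + 2k2 + 2k3 + k4) = 1.414492
s=1.220000, u=1.414492:
  k1 = f(1.220000, 1.414492) = -0.760780
  k2 = f(1.330000, 1.330806) = -0.423335
  k3 = f(1.330000, 1.367925) = -0.522507
  k4 = f(1.440000, 1.299541) = -0.231918
  u ← 1.414492 + (0.22/6)·(k1 + 2k2 + 2k3 + k4) = 1.308731
u(1.44) ≈ 1.3087

1.3087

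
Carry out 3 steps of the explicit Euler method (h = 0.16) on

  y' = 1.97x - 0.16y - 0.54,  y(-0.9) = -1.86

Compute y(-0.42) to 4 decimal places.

-2.6528

Euler: y_{n+1} = y_n + h·f(x_n, y_n).
x=-0.900000, y=-1.860000: f=-2.015400 → y ← -1.860000 + 0.16·(-2.015400) = -2.182464
x=-0.740000, y=-2.182464: f=-1.648606 → y ← -2.182464 + 0.16·(-1.648606) = -2.446241
x=-0.580000, y=-2.446241: f=-1.291201 → y ← -2.446241 + 0.16·(-1.291201) = -2.652833
y(-0.42) ≈ -2.6528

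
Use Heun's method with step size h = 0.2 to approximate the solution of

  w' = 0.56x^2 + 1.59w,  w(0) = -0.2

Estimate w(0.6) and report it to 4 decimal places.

Heun: k1 = f(x_n, w_n); k2 = f(x_n + h, w_n + h·k1); w_{n+1} = w_n + (h/2)·(k1 + k2).
x=0.000000, w=-0.200000:
  k1 = f(0.000000, -0.200000) = -0.318000
  k2 = f(0.200000, -0.263600) = -0.396724
  w ← -0.200000 + (0.2/2)·(-0.318000 + (-0.396724)) = -0.271472
x=0.200000, w=-0.271472:
  k1 = f(0.200000, -0.271472) = -0.409241
  k2 = f(0.400000, -0.353321) = -0.472180
  w ← -0.271472 + (0.2/2)·(-0.409241 + (-0.472180)) = -0.359614
x=0.400000, w=-0.359614:
  k1 = f(0.400000, -0.359614) = -0.482187
  k2 = f(0.600000, -0.456052) = -0.523523
  w ← -0.359614 + (0.2/2)·(-0.482187 + (-0.523523)) = -0.460185
w(0.6) ≈ -0.4602

-0.4602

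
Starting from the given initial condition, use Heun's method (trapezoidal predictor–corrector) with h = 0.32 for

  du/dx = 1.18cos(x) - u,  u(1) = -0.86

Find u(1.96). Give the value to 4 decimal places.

Heun: k1 = f(x_n, u_n); k2 = f(x_n + h, u_n + h·k1); u_{n+1} = u_n + (h/2)·(k1 + k2).
x=1.000000, u=-0.860000:
  k1 = f(1.000000, -0.860000) = 1.497557
  k2 = f(1.320000, -0.380782) = 0.673629
  u ← -0.860000 + (0.32/2)·(1.497557 + 0.673629) = -0.512610
x=1.320000, u=-0.512610:
  k1 = f(1.320000, -0.512610) = 0.805457
  k2 = f(1.640000, -0.254864) = 0.173269
  u ← -0.512610 + (0.32/2)·(0.805457 + 0.173269) = -0.356014
x=1.640000, u=-0.356014:
  k1 = f(1.640000, -0.356014) = 0.274419
  k2 = f(1.960000, -0.268200) = -0.179553
  u ← -0.356014 + (0.32/2)·(0.274419 + (-0.179553)) = -0.340836
u(1.96) ≈ -0.3408

-0.3408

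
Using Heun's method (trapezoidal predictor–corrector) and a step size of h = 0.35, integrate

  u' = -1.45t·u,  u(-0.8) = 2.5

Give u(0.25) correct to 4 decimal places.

Heun: k1 = f(t_n, u_n); k2 = f(t_n + h, u_n + h·k1); u_{n+1} = u_n + (h/2)·(k1 + k2).
t=-0.800000, u=2.500000:
  k1 = f(-0.800000, 2.500000) = 2.900000
  k2 = f(-0.450000, 3.515000) = 2.293538
  u ← 2.500000 + (0.35/2)·(2.900000 + 2.293538) = 3.408869
t=-0.450000, u=3.408869:
  k1 = f(-0.450000, 3.408869) = 2.224287
  k2 = f(-0.100000, 4.187370) = 0.607169
  u ← 3.408869 + (0.35/2)·(2.224287 + 0.607169) = 3.904374
t=-0.100000, u=3.904374:
  k1 = f(-0.100000, 3.904374) = 0.566134
  k2 = f(0.250000, 4.102521) = -1.487164
  u ← 3.904374 + (0.35/2)·(0.566134 + (-1.487164)) = 3.743194
u(0.25) ≈ 3.7432

3.7432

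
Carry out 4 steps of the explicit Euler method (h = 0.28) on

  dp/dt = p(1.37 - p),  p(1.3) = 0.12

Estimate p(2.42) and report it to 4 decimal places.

0.3738

Euler: p_{n+1} = p_n + h·f(t_n, p_n).
t=1.300000, p=0.120000: f=0.150000 → p ← 0.120000 + 0.28·0.150000 = 0.162000
t=1.580000, p=0.162000: f=0.195696 → p ← 0.162000 + 0.28·0.195696 = 0.216795
t=1.860000, p=0.216795: f=0.250009 → p ← 0.216795 + 0.28·0.250009 = 0.286797
t=2.140000, p=0.286797: f=0.310660 → p ← 0.286797 + 0.28·0.310660 = 0.373782
p(2.42) ≈ 0.3738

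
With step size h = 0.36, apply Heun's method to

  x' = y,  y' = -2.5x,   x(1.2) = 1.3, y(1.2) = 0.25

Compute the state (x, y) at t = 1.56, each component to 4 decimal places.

Heun on (x,y): k1 = f(t_n, state_n); k2 = f(t_n + h, state_n + h·k1); state_{n+1} = state_n + (h/2)·(k1 + k2).
1.200000: (1.300000, 0.250000)
  k1 = (0.250000, -3.250000)
  predictor → (1.390000, -0.920000)
  k2 = (-0.920000, -3.475000)
  → (1.179400, -0.960500)
(x(1.56), y(1.56)) ≈ (1.1794, -0.9605)

1.1794, -0.9605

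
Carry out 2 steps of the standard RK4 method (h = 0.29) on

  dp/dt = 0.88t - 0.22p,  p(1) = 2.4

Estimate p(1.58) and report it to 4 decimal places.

RK4: k1 = f(t_n, p_n); k2 = f(t_n + h/2, p_n + (h/2)·k1); k3 = f(t_n + h/2, p_n + (h/2)·k2); k4 = f(t_n + h, p_n + h·k3); p_{n+1} = p_n + (h/6)·(k1 + 2k2 + 2k3 + k4).
t=1.000000, p=2.400000:
  k1 = f(1.000000, 2.400000) = 0.352000
  k2 = f(1.145000, 2.451040) = 0.468371
  k3 = f(1.145000, 2.467914) = 0.464659
  k4 = f(1.290000, 2.534751) = 0.577555
  p ← 2.400000 + (0.29/6)·(k1 + 2k2 + 2k3 + k4) = 2.535121
t=1.290000, p=2.535121:
  k1 = f(1.290000, 2.535121) = 0.577473
  k2 = f(1.435000, 2.618855) = 0.686652
  k3 = f(1.435000, 2.634686) = 0.683169
  k4 = f(1.580000, 2.733240) = 0.789087
  p ← 2.535121 + (0.29/6)·(k1 + 2k2 + 2k3 + k4) = 2.733588
p(1.58) ≈ 2.7336

2.7336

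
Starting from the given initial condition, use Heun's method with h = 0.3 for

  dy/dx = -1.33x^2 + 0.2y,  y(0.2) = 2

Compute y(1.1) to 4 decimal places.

Heun: k1 = f(x_n, y_n); k2 = f(x_n + h, y_n + h·k1); y_{n+1} = y_n + (h/2)·(k1 + k2).
x=0.200000, y=2.000000:
  k1 = f(0.200000, 2.000000) = 0.346800
  k2 = f(0.500000, 2.104040) = 0.088308
  y ← 2.000000 + (0.3/2)·(0.346800 + 0.088308) = 2.065266
x=0.500000, y=2.065266:
  k1 = f(0.500000, 2.065266) = 0.080553
  k2 = f(0.800000, 2.089432) = -0.433314
  y ← 2.065266 + (0.3/2)·(0.080553 + (-0.433314)) = 2.012352
x=0.800000, y=2.012352:
  k1 = f(0.800000, 2.012352) = -0.448730
  k2 = f(1.100000, 1.877733) = -1.233753
  y ← 2.012352 + (0.3/2)·(-0.448730 + (-1.233753)) = 1.759980
y(1.1) ≈ 1.7600

1.7600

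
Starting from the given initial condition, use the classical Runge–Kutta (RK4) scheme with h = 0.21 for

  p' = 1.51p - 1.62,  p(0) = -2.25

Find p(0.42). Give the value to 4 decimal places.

-5.1922

RK4: k1 = f(x_n, p_n); k2 = f(x_n + h/2, p_n + (h/2)·k1); k3 = f(x_n + h/2, p_n + (h/2)·k2); k4 = f(x_n + h, p_n + h·k3); p_{n+1} = p_n + (h/6)·(k1 + 2k2 + 2k3 + k4).
x=0.000000, p=-2.250000:
  k1 = f(0.000000, -2.250000) = -5.017500
  k2 = f(0.105000, -2.776838) = -5.813025
  k3 = f(0.105000, -2.860368) = -5.939155
  k4 = f(0.210000, -3.497223) = -6.900806
  p ← -2.250000 + (0.21/6)·(k1 + 2k2 + 2k3 + k4) = -3.489793
x=0.210000, p=-3.489793:
  k1 = f(0.210000, -3.489793) = -6.889588
  k2 = f(0.315000, -4.213200) = -7.981932
  k3 = f(0.315000, -4.327896) = -8.155123
  k4 = f(0.420000, -5.202369) = -9.475577
  p ← -3.489793 + (0.21/6)·(k1 + 2k2 + 2k3 + k4) = -5.192168
p(0.42) ≈ -5.1922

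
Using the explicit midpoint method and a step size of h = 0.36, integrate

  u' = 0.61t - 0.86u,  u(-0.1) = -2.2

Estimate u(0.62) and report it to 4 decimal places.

Midpoint: k1 = f(t_n, u_n); k2 = f(t_n + h/2, u_n + (h/2)·k1); u_{n+1} = u_n + h·k2.
t=-0.100000, u=-2.200000:
  k1 = f(-0.100000, -2.200000) = 1.831000
  k2 = f(0.080000, -1.870420) = 1.657361
  u ← -2.200000 + 0.36·1.657361 = -1.603350
t=0.260000, u=-1.603350:
  k1 = f(0.260000, -1.603350) = 1.537481
  k2 = f(0.440000, -1.326603) = 1.409279
  u ← -1.603350 + 0.36·1.409279 = -1.096010
u(0.62) ≈ -1.0960

-1.0960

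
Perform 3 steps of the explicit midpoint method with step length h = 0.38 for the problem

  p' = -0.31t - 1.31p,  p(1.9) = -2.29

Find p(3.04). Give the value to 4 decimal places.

Midpoint: k1 = f(t_n, p_n); k2 = f(t_n + h/2, p_n + (h/2)·k1); p_{n+1} = p_n + h·k2.
t=1.900000, p=-2.290000:
  k1 = f(1.900000, -2.290000) = 2.410900
  k2 = f(2.090000, -1.831929) = 1.751927
  p ← -2.290000 + 0.38·1.751927 = -1.624268
t=2.280000, p=-1.624268:
  k1 = f(2.280000, -1.624268) = 1.420991
  k2 = f(2.470000, -1.354280) = 1.008406
  p ← -1.624268 + 0.38·1.008406 = -1.241073
t=2.660000, p=-1.241073:
  k1 = f(2.660000, -1.241073) = 0.801206
  k2 = f(2.850000, -1.088844) = 0.542886
  p ← -1.241073 + 0.38·0.542886 = -1.034777
p(3.04) ≈ -1.0348

-1.0348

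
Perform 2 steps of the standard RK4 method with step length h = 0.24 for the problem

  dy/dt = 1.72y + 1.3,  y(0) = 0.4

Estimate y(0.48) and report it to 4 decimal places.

1.8828

RK4: k1 = f(t_n, y_n); k2 = f(t_n + h/2, y_n + (h/2)·k1); k3 = f(t_n + h/2, y_n + (h/2)·k2); k4 = f(t_n + h, y_n + h·k3); y_{n+1} = y_n + (h/6)·(k1 + 2k2 + 2k3 + k4).
t=0.000000, y=0.400000:
  k1 = f(0.000000, 0.400000) = 1.988000
  k2 = f(0.120000, 0.638560) = 2.398323
  k3 = f(0.120000, 0.687799) = 2.483014
  k4 = f(0.240000, 0.995923) = 3.012988
  y ← 0.400000 + (0.24/6)·(k1 + 2k2 + 2k3 + k4) = 0.990546
t=0.240000, y=0.990546:
  k1 = f(0.240000, 0.990546) = 3.003740
  k2 = f(0.360000, 1.350995) = 3.623712
  k3 = f(0.360000, 1.425392) = 3.751674
  k4 = f(0.480000, 1.890948) = 4.552431
  y ← 0.990546 + (0.24/6)·(k1 + 2k2 + 2k3 + k4) = 1.882824
y(0.48) ≈ 1.8828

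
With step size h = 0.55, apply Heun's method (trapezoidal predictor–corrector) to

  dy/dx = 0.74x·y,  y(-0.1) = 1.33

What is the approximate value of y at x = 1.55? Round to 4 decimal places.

Heun: k1 = f(x_n, y_n); k2 = f(x_n + h, y_n + h·k1); y_{n+1} = y_n + (h/2)·(k1 + k2).
x=-0.100000, y=1.330000:
  k1 = f(-0.100000, 1.330000) = -0.098420
  k2 = f(0.450000, 1.275869) = 0.424864
  y ← 1.330000 + (0.55/2)·(-0.098420 + 0.424864) = 1.419772
x=0.450000, y=1.419772:
  k1 = f(0.450000, 1.419772) = 0.472784
  k2 = f(1.000000, 1.679803) = 1.243055
  y ← 1.419772 + (0.55/2)·(0.472784 + 1.243055) = 1.891628
x=1.000000, y=1.891628:
  k1 = f(1.000000, 1.891628) = 1.399805
  k2 = f(1.550000, 2.661520) = 3.052764
  y ← 1.891628 + (0.55/2)·(1.399805 + 3.052764) = 3.116084
y(1.55) ≈ 3.1161

3.1161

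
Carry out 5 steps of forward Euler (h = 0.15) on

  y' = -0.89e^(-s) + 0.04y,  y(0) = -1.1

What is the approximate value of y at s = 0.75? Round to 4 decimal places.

Euler: y_{n+1} = y_n + h·f(s_n, y_n).
s=0.000000, y=-1.100000: f=-0.934000 → y ← -1.100000 + 0.15·(-0.934000) = -1.240100
s=0.150000, y=-1.240100: f=-0.815634 → y ← -1.240100 + 0.15·(-0.815634) = -1.362445
s=0.300000, y=-1.362445: f=-0.713826 → y ← -1.362445 + 0.15·(-0.713826) = -1.469519
s=0.450000, y=-1.469519: f=-0.626270 → y ← -1.469519 + 0.15·(-0.626270) = -1.563459
s=0.600000, y=-1.563459: f=-0.550981 → y ← -1.563459 + 0.15·(-0.550981) = -1.646107
y(0.75) ≈ -1.6461

-1.6461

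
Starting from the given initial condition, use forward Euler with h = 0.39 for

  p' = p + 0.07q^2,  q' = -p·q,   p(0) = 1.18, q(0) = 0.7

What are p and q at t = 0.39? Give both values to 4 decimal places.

1.6536, 0.3779

Euler on (p,q): p_{n+1} = p_n + h·p', q_{n+1} = q_n + h·q'.
0.000000: (1.180000, 0.700000); f=(1.214300, -0.826000) → (1.653577, 0.377860)
(p(0.39), q(0.39)) ≈ (1.6536, 0.3779)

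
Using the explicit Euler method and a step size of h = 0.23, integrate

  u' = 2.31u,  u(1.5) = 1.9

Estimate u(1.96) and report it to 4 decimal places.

Euler: u_{n+1} = u_n + h·f(s_n, u_n).
s=1.500000, u=1.900000: f=4.389000 → u ← 1.900000 + 0.23·4.389000 = 2.909470
s=1.730000, u=2.909470: f=6.720876 → u ← 2.909470 + 0.23·6.720876 = 4.455271
u(1.96) ≈ 4.4553

4.4553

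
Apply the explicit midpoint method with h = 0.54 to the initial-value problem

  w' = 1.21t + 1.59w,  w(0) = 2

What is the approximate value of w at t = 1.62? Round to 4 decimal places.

Midpoint: k1 = f(t_n, w_n); k2 = f(t_n + h/2, w_n + (h/2)·k1); w_{n+1} = w_n + h·k2.
t=0.000000, w=2.000000:
  k1 = f(0.000000, 2.000000) = 3.180000
  k2 = f(0.270000, 2.858600) = 4.871874
  w ← 2.000000 + 0.54·4.871874 = 4.630812
t=0.540000, w=4.630812:
  k1 = f(0.540000, 4.630812) = 8.016391
  k2 = f(0.810000, 6.795238) = 11.784528
  w ← 4.630812 + 0.54·11.784528 = 10.994457
t=1.080000, w=10.994457:
  k1 = f(1.080000, 10.994457) = 18.787986
  k2 = f(1.350000, 16.067213) = 27.180369
  w ← 10.994457 + 0.54·27.180369 = 25.671856
w(1.62) ≈ 25.6719

25.6719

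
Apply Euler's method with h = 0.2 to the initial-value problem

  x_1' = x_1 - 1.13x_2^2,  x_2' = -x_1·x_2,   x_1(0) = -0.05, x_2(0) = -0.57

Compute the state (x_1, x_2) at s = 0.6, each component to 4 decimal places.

Euler on (x_1,x_2): x_1_{n+1} = x_1_n + h·x_1', x_2_{n+1} = x_2_n + h·x_2'.
0.000000: (-0.050000, -0.570000); f=(-0.417137, -0.028500) → (-0.133427, -0.575700)
0.200000: (-0.133427, -0.575700); f=(-0.507944, -0.076814) → (-0.235016, -0.591063)
0.400000: (-0.235016, -0.591063); f=(-0.629788, -0.138909) → (-0.360974, -0.618845)
(x_1(0.6), x_2(0.6)) ≈ (-0.3610, -0.6188)

-0.3610, -0.6188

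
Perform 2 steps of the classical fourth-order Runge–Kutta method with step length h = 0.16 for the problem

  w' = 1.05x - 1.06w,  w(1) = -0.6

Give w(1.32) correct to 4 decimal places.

RK4: k1 = f(x_n, w_n); k2 = f(x_n + h/2, w_n + (h/2)·k1); k3 = f(x_n + h/2, w_n + (h/2)·k2); k4 = f(x_n + h, w_n + h·k3); w_{n+1} = w_n + (h/6)·(k1 + 2k2 + 2k3 + k4).
x=1.000000, w=-0.600000:
  k1 = f(1.000000, -0.600000) = 1.686000
  k2 = f(1.080000, -0.465120) = 1.627027
  k3 = f(1.080000, -0.469838) = 1.632028
  k4 = f(1.160000, -0.338876) = 1.577208
  w ← -0.600000 + (0.16/6)·(k1 + 2k2 + 2k3 + k4) = -0.339165
x=1.160000, w=-0.339165:
  k1 = f(1.160000, -0.339165) = 1.577515
  k2 = f(1.240000, -0.212964) = 1.527741
  k3 = f(1.240000, -0.216946) = 1.531962
  k4 = f(1.320000, -0.094051) = 1.485694
  w ← -0.339165 + (0.16/6)·(k1 + 2k2 + 2k3 + k4) = -0.094295
w(1.32) ≈ -0.0943

-0.0943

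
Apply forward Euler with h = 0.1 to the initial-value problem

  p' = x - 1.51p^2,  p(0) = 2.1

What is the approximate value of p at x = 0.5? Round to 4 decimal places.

0.7813

Euler: p_{n+1} = p_n + h·f(x_n, p_n).
x=0.000000, p=2.100000: f=-6.659100 → p ← 2.100000 + 0.1·(-6.659100) = 1.434090
x=0.100000, p=1.434090: f=-3.005487 → p ← 1.434090 + 0.1·(-3.005487) = 1.133541
x=0.200000, p=1.133541: f=-1.740223 → p ← 1.133541 + 0.1·(-1.740223) = 0.959519
x=0.300000, p=0.959519: f=-1.090222 → p ← 0.959519 + 0.1·(-1.090222) = 0.850497
x=0.400000, p=0.850497: f=-0.692251 → p ← 0.850497 + 0.1·(-0.692251) = 0.781272
p(0.5) ≈ 0.7813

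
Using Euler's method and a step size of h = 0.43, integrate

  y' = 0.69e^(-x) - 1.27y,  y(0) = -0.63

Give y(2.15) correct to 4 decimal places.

0.1346

Euler: y_{n+1} = y_n + h·f(x_n, y_n).
x=0.000000, y=-0.630000: f=1.490100 → y ← -0.630000 + 0.43·1.490100 = 0.010743
x=0.430000, y=0.010743: f=0.435208 → y ← 0.010743 + 0.43·0.435208 = 0.197882
x=0.860000, y=0.197882: f=0.040671 → y ← 0.197882 + 0.43·0.040671 = 0.215371
x=1.290000, y=0.215371: f=-0.083584 → y ← 0.215371 + 0.43·(-0.083584) = 0.179430
x=1.720000, y=0.179430: f=-0.104320 → y ← 0.179430 + 0.43·(-0.104320) = 0.134572
y(2.15) ≈ 0.1346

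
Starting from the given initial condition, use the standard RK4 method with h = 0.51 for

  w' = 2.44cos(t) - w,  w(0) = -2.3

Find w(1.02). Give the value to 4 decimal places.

0.4068

RK4: k1 = f(t_n, w_n); k2 = f(t_n + h/2, w_n + (h/2)·k1); k3 = f(t_n + h/2, w_n + (h/2)·k2); k4 = f(t_n + h, w_n + h·k3); w_{n+1} = w_n + (h/6)·(k1 + 2k2 + 2k3 + k4).
t=0.000000, w=-2.300000:
  k1 = f(0.000000, -2.300000) = 4.740000
  k2 = f(0.255000, -1.091300) = 3.452398
  k3 = f(0.255000, -1.419638) = 3.780737
  k4 = f(0.510000, -0.371824) = 2.501321
  w ← -2.300000 + (0.51/6)·(k1 + 2k2 + 2k3 + k4) = -0.454855
t=0.510000, w=-0.454855:
  k1 = f(0.510000, -0.454855) = 2.584351
  k2 = f(0.765000, 0.204155) = 1.556018
  k3 = f(0.765000, -0.058070) = 1.818243
  k4 = f(1.020000, 0.472449) = 0.804564
  w ← -0.454855 + (0.51/6)·(k1 + 2k2 + 2k3 + k4) = 0.406827
w(1.02) ≈ 0.4068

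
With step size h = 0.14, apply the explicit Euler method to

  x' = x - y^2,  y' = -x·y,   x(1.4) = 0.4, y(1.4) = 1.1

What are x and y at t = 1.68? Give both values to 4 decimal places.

Euler on (x,y): x_{n+1} = x_n + h·x', y_{n+1} = y_n + h·y'.
1.400000: (0.400000, 1.100000); f=(-0.810000, -0.440000) → (0.286600, 1.038400)
1.540000: (0.286600, 1.038400); f=(-0.791675, -0.297605) → (0.175766, 0.996735)
(x(1.68), y(1.68)) ≈ (0.1758, 0.9967)

0.1758, 0.9967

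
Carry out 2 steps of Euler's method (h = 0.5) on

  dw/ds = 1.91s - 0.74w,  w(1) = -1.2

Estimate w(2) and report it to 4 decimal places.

Euler: w_{n+1} = w_n + h·f(s_n, w_n).
s=1.000000, w=-1.200000: f=2.798000 → w ← -1.200000 + 0.5·2.798000 = 0.199000
s=1.500000, w=0.199000: f=2.717740 → w ← 0.199000 + 0.5·2.717740 = 1.557870
w(2) ≈ 1.5579

1.5579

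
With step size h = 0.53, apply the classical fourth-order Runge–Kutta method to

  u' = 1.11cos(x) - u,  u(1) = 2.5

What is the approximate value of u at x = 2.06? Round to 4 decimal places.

RK4: k1 = f(x_n, u_n); k2 = f(x_n + h/2, u_n + (h/2)·k1); k3 = f(x_n + h/2, u_n + (h/2)·k2); k4 = f(x_n + h, u_n + h·k3); u_{n+1} = u_n + (h/6)·(k1 + 2k2 + 2k3 + k4).
x=1.000000, u=2.500000:
  k1 = f(1.000000, 2.500000) = -1.900264
  k2 = f(1.265000, 1.996430) = -1.662261
  k3 = f(1.265000, 2.059501) = -1.725332
  k4 = f(1.530000, 1.585574) = -1.540303
  u ← 2.500000 + (0.53/6)·(k1 + 2k2 + 2k3 + k4) = 1.597608
x=1.530000, u=1.597608:
  k1 = f(1.530000, 1.597608) = -1.552337
  k2 = f(1.795000, 1.186239) = -1.433025
  k3 = f(1.795000, 1.217857) = -1.464643
  k4 = f(2.060000, 0.821348) = -1.342962
  u ← 1.597608 + (0.53/6)·(k1 + 2k2 + 2k3 + k4) = 0.829936
u(2.06) ≈ 0.8299

0.8299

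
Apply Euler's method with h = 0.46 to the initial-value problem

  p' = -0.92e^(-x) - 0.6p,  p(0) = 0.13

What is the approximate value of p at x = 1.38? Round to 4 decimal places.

Euler: p_{n+1} = p_n + h·f(x_n, p_n).
x=0.000000, p=0.130000: f=-0.998000 → p ← 0.130000 + 0.46·(-0.998000) = -0.329080
x=0.460000, p=-0.329080: f=-0.383333 → p ← -0.329080 + 0.46·(-0.383333) = -0.505413
x=0.920000, p=-0.505413: f=-0.063390 → p ← -0.505413 + 0.46·(-0.063390) = -0.534572
p(1.38) ≈ -0.5346

-0.5346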